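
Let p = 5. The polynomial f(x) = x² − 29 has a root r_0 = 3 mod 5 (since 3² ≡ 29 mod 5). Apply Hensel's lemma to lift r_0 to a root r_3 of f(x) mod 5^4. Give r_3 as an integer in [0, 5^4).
r_3 = 148 (mod 625)

Hensel's recurrence: r_{i+1} = r_i − f(r_i)·(f′(r_i))^{-1} mod 5^{i+2}, with f′(x) = 2x. Iterate:
  r_0 = 3 (mod 5)
  r_1 = 23 (mod 25)
  r_2 = 23 (mod 125)
  r_3 = 148 (mod 625)
Final: r_3 = 148, and one checks f(r_3) ≡ 0 mod 5^4.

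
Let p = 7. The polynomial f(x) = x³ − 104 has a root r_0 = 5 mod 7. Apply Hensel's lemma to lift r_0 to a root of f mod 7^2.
r_1 = 40 (mod 49)

Hensel: r_{i+1} = r_i − f(r_i)/f′(r_i) mod 7^{i+2}, where f′(x) = 3x². Iterate:
  r_0 = 5 (mod 7)
  r_1 = 40 (mod 49)
Final: r = 40 with f(r) ≡ 0 mod 7^2.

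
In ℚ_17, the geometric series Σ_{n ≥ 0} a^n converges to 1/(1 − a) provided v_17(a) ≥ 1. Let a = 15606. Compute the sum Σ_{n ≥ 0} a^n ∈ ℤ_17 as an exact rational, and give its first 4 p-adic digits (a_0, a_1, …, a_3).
Σ a^n = 1/(1 − a) = -1/15605;  first 4 digits = (1, 0, 3, 3)

v_17(a) = 2 ≥ 1, so the series converges in ℤ_17 to 1/(1 − a) = 1/(1 − 15606) = -1/15605. Expand this rational in ℤ_17: compute digits iteratively via d_i = x_i mod 17, x_{i+1} = (x_i − d_i)/17. The first 4 digits are (1, 0, 3, 3).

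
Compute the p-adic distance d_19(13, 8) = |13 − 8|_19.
d_19(13, 8) = 1

Step 1 — x − y = 13 − 8 = 5. Step 2 — v_19(5) = 0 (factor: 5 = (19^0 · 5); the sign does not affect v_p). Step 3 — |x − y|_19 = 19^{0} = 1.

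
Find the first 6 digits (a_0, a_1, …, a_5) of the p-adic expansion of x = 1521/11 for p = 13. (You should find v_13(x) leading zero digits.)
(a_0, …, a_5) = (0, 0, 2, 7, 3, 8)

v_13(1521/11) = 2, so a_0 = ... = a_1 = 0. Factor out: x = 13^2 · u with u = 9/11 a unit in ℤ_13. Expand u iteratively via a_{v+i} = u_i mod 13, u_{i+1} = (u_i − a_{v+i})/13:
  u_0 = 9/11;  a_2 = 2;  u_1 = (u_0 − 2)/13 = -1/11
  u_1 = -1/11;  a_3 = 7;  u_2 = (u_1 − 7)/13 = -6/11
  u_2 = -6/11;  a_4 = 3;  u_3 = (u_2 − 3)/13 = -3/11
  u_3 = -3/11;  a_5 = 8;  u_4 = (u_3 − 8)/13 = -7/11
Digits: (0, 0, 2, 7, 3, 8).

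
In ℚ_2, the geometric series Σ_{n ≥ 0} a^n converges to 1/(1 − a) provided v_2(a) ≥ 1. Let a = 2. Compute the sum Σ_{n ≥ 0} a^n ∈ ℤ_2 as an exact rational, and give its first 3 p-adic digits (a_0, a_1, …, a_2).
Σ a^n = 1/(1 − a) = -1;  first 3 digits = (1, 1, 1)

v_2(a) = 1 ≥ 1, so the series converges in ℤ_2 to 1/(1 − a) = 1/(1 − 2) = -1. Expand this rational in ℤ_2: compute digits iteratively via d_i = x_i mod 2, x_{i+1} = (x_i − d_i)/2. The first 3 digits are (1, 1, 1).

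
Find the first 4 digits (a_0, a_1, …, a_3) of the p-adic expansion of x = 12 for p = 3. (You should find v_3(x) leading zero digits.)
(a_0, …, a_3) = (0, 1, 1, 0)

v_3(12) = 1, so a_0 = ... = a_0 = 0. Factor out: x = 3^1 · u with u = 4 a unit in ℤ_3. Expand u iteratively via a_{v+i} = u_i mod 3, u_{i+1} = (u_i − a_{v+i})/3:
  u_0 = 4;  a_1 = 1;  u_1 = (u_0 − 1)/3 = 1
  u_1 = 1;  a_2 = 1;  u_2 = (u_1 − 1)/3 = 0
  u_2 = 0;  a_3 = 0;  u_3 = (u_2 − 0)/3 = 0
Digits: (0, 1, 1, 0).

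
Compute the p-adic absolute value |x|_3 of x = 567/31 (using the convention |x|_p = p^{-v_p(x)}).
|567/31|_3 = 1/81

Step 1 — compute v_3(x) by factoring powers of 3 out of the numerator and denominator: v_3(567/31) = 4. Step 2 — apply |x|_p = p^{-v_p(x)} = 3^{-4} = 1/81.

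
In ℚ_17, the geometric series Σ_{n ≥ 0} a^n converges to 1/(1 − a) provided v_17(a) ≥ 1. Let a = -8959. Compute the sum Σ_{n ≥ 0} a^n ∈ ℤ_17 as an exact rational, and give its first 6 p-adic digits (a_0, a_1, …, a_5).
Σ a^n = 1/(1 − a) = 1/8960;  first 6 digits = (1, 0, 3, 15, 8, 5)

v_17(a) = 2 ≥ 1, so the series converges in ℤ_17 to 1/(1 − a) = 1/(1 − (-8959)) = 1/8960. Expand this rational in ℤ_17: compute digits iteratively via d_i = x_i mod 17, x_{i+1} = (x_i − d_i)/17. The first 6 digits are (1, 0, 3, 15, 8, 5).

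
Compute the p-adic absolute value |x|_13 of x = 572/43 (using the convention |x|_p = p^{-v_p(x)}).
|572/43|_13 = 1/13

Step 1 — compute v_13(x) by factoring powers of 13 out of the numerator and denominator: v_13(572/43) = 1. Step 2 — apply |x|_p = p^{-v_p(x)} = 13^{-1} = 1/13.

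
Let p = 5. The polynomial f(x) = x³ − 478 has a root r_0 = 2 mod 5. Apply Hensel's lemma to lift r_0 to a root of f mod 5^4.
r_3 = 12 (mod 625)

Hensel: r_{i+1} = r_i − f(r_i)/f′(r_i) mod 5^{i+2}, where f′(x) = 3x². Iterate:
  r_0 = 2 (mod 5)
  r_1 = 12 (mod 25)
  r_2 = 12 (mod 125)
  r_3 = 12 (mod 625)
Final: r = 12 with f(r) ≡ 0 mod 5^4.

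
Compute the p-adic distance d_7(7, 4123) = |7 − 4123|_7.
d_7(7, 4123) = 1/343

Step 1 — x − y = 7 − 4123 = -4116. Step 2 — v_7(-4116) = 3 (factor: -4116 = −(7^3 · 12); the sign does not affect v_p). Step 3 — |x − y|_7 = 7^{-3} = 1/343.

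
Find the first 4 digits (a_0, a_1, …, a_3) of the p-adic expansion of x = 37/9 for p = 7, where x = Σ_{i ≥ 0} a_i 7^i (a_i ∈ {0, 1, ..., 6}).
(a_0, …, a_3) = (1, 2, 6, 3)

v_7(37/9) = 0 (numerator and denominator both coprime to 7), so x ∈ ℤ_7^×. Compute digits iteratively via a_i = x_i mod 7, x_{i+1} = (x_i − a_i)/7, with x_0 = x:
  x_0 = 37/9;  a_0 = 1;  x_1 = (x_0 − 1)/7 = 4/9
  x_1 = 4/9;  a_1 = 2;  x_2 = (x_1 − 2)/7 = -2/9
  x_2 = -2/9;  a_2 = 6;  x_3 = (x_2 − 6)/7 = -8/9
  x_3 = -8/9;  a_3 = 3;  x_4 = (x_3 − 3)/7 = -5/9
Digits: (1, 2, 6, 3).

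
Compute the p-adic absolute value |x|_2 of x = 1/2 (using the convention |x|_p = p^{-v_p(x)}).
|1/2|_2 = 2

Step 1 — compute v_2(x) by factoring powers of 2 out of the numerator and denominator: v_2(1/2) = -1. Step 2 — apply |x|_p = p^{-v_p(x)} = 2^{1} = 2.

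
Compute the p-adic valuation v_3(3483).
v_3(3483) = 4

v_3(n) is the largest exponent k such that 3^k divides n. Factor out: 3483 = 3^4 · 43. (Sign doesn't affect v_p.) So v_3(3483) = 4.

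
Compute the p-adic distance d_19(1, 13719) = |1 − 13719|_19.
d_19(1, 13719) = 1/6859

Step 1 — x − y = 1 − 13719 = -13718. Step 2 — v_19(-13718) = 3 (factor: -13718 = −(19^3 · 2); the sign does not affect v_p). Step 3 — |x − y|_19 = 19^{-3} = 1/6859.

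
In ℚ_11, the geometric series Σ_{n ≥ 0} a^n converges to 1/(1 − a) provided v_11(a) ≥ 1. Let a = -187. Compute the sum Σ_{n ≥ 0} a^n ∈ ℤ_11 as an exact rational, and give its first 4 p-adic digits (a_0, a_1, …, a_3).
Σ a^n = 1/(1 − a) = 1/188;  first 4 digits = (1, 5, 1, 8)

v_11(a) = 1 ≥ 1, so the series converges in ℤ_11 to 1/(1 − a) = 1/(1 − (-187)) = 1/188. Expand this rational in ℤ_11: compute digits iteratively via d_i = x_i mod 11, x_{i+1} = (x_i − d_i)/11. The first 4 digits are (1, 5, 1, 8).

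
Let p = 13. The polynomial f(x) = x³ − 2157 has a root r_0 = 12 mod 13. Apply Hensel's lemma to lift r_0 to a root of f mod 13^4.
r_3 = 6746 (mod 28561)

Hensel: r_{i+1} = r_i − f(r_i)/f′(r_i) mod 13^{i+2}, where f′(x) = 3x². Iterate:
  r_0 = 12 (mod 13)
  r_1 = 155 (mod 169)
  r_2 = 155 (mod 2197)
  r_3 = 6746 (mod 28561)
Final: r = 6746 with f(r) ≡ 0 mod 13^4.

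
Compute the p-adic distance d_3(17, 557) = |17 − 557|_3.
d_3(17, 557) = 1/27

Step 1 — x − y = 17 − 557 = -540. Step 2 — v_3(-540) = 3 (factor: -540 = −(3^3 · 20); the sign does not affect v_p). Step 3 — |x − y|_3 = 3^{-3} = 1/27.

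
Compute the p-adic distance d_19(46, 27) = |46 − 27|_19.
d_19(46, 27) = 1/19

Step 1 — x − y = 46 − 27 = 19. Step 2 — v_19(19) = 1 (factor: 19 = (19^1 · 1); the sign does not affect v_p). Step 3 — |x − y|_19 = 19^{-1} = 1/19.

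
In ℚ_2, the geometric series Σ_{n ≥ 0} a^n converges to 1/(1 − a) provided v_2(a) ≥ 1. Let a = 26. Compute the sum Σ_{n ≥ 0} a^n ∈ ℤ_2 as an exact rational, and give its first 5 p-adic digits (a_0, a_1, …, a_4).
Σ a^n = 1/(1 − a) = -1/25;  first 5 digits = (1, 1, 1, 0, 1)

v_2(a) = 1 ≥ 1, so the series converges in ℤ_2 to 1/(1 − a) = 1/(1 − 26) = -1/25. Expand this rational in ℤ_2: compute digits iteratively via d_i = x_i mod 2, x_{i+1} = (x_i − d_i)/2. The first 5 digits are (1, 1, 1, 0, 1).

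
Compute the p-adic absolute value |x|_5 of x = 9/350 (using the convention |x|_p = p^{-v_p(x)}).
|9/350|_5 = 25

Step 1 — compute v_5(x) by factoring powers of 5 out of the numerator and denominator: v_5(9/350) = -2. Step 2 — apply |x|_p = p^{-v_p(x)} = 5^{2} = 25.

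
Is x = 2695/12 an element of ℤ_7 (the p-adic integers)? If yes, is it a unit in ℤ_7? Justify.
x ∈ ℤ_7 but not a unit; v_7(x) = 2 > 0

ℤ_7 = {x ∈ ℚ_7 : v_7(x) ≥ 0} and ℤ_7^× = {x ∈ ℤ_7 : v_7(x) = 0}. Here v_7(2695/12) = v_7(num) − v_7(den) = 2; compare against these criteria.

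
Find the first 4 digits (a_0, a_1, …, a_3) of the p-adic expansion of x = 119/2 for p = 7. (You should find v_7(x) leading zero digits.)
(a_0, …, a_3) = (0, 5, 4, 3)

v_7(119/2) = 1, so a_0 = ... = a_0 = 0. Factor out: x = 7^1 · u with u = 17/2 a unit in ℤ_7. Expand u iteratively via a_{v+i} = u_i mod 7, u_{i+1} = (u_i − a_{v+i})/7:
  u_0 = 17/2;  a_1 = 5;  u_1 = (u_0 − 5)/7 = 1/2
  u_1 = 1/2;  a_2 = 4;  u_2 = (u_1 − 4)/7 = -1/2
  u_2 = -1/2;  a_3 = 3;  u_3 = (u_2 − 3)/7 = -1/2
Digits: (0, 5, 4, 3).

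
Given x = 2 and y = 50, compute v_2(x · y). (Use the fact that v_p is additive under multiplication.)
v_2(100) = 2

v_p(x) = 1 (factor: 2 = 2^1 · 1); v_p(y) = 1 (factor: 50 = 2^1 · 25). Additivity: v_p(xy) = v_p(x) + v_p(y) = 1 + 1 = 2. (Direct check: xy = 100 = 2^2 · (25).)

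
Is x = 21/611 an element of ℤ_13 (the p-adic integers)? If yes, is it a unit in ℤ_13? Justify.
x ∉ ℤ_13 (v_13(x) = -1 < 0)

ℤ_13 = {x ∈ ℚ_13 : v_13(x) ≥ 0} and ℤ_13^× = {x ∈ ℤ_13 : v_13(x) = 0}. Here v_13(21/611) = v_13(num) − v_13(den) = -1; compare against these criteria.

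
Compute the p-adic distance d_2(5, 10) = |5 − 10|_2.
d_2(5, 10) = 1

Step 1 — x − y = 5 − 10 = -5. Step 2 — v_2(-5) = 0 (factor: -5 = −(2^0 · 5); the sign does not affect v_p). Step 3 — |x − y|_2 = 2^{0} = 1.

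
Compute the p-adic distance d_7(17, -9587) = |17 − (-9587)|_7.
d_7(17, -9587) = 1/2401

Step 1 — x − y = 17 − (-9587) = 9604. Step 2 — v_7(9604) = 4 (factor: 9604 = (7^4 · 4); the sign does not affect v_p). Step 3 — |x − y|_7 = 7^{-4} = 1/2401.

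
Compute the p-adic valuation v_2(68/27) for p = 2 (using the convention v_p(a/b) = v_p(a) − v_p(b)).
v_2(68/27) = 2

Factor powers of 2 from the numerator and denominator of the reduced fraction: 68 = 2^2 · 17 and 27 = 2^0 · 27. Apply v_p(a/b) = v_p(a) − v_p(b): v_2(68/27) = 2 − 0 = 2.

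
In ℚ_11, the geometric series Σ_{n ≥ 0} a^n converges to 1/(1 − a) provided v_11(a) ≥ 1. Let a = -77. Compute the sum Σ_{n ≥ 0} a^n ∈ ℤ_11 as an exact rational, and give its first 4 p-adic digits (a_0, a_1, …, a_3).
Σ a^n = 1/(1 − a) = 1/78;  first 4 digits = (1, 4, 4, 2)

v_11(a) = 1 ≥ 1, so the series converges in ℤ_11 to 1/(1 − a) = 1/(1 − (-77)) = 1/78. Expand this rational in ℤ_11: compute digits iteratively via d_i = x_i mod 11, x_{i+1} = (x_i − d_i)/11. The first 4 digits are (1, 4, 4, 2).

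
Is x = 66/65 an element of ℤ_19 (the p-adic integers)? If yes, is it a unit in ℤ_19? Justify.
x ∈ ℤ_19^× (unit); v_19(x) = 0

ℤ_19 = {x ∈ ℚ_19 : v_19(x) ≥ 0} and ℤ_19^× = {x ∈ ℤ_19 : v_19(x) = 0}. Here v_19(66/65) = v_19(num) − v_19(den) = 0; compare against these criteria.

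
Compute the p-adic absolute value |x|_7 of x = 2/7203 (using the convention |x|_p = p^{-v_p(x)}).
|2/7203|_7 = 2401

Step 1 — compute v_7(x) by factoring powers of 7 out of the numerator and denominator: v_7(2/7203) = -4. Step 2 — apply |x|_p = p^{-v_p(x)} = 7^{4} = 2401.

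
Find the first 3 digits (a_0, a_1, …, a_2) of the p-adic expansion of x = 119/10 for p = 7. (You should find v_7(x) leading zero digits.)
(a_0, …, a_2) = (0, 1, 5)

v_7(119/10) = 1, so a_0 = ... = a_0 = 0. Factor out: x = 7^1 · u with u = 17/10 a unit in ℤ_7. Expand u iteratively via a_{v+i} = u_i mod 7, u_{i+1} = (u_i − a_{v+i})/7:
  u_0 = 17/10;  a_1 = 1;  u_1 = (u_0 − 1)/7 = 1/10
  u_1 = 1/10;  a_2 = 5;  u_2 = (u_1 − 5)/7 = -7/10
Digits: (0, 1, 5).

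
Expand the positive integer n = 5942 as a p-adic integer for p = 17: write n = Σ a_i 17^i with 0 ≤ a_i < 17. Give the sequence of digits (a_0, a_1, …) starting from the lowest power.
(a_0, a_1, …) = (9, 9, 3, 1)

Repeated division by 17 gives the digits low-to-high: 5942 = 9 + 9·17^1 + 3·17^2 + 1·17^3. Digit sequence: (9, 9, 3, 1).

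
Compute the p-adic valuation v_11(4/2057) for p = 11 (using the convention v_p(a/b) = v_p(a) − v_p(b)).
v_11(4/2057) = -2

Factor powers of 11 from the numerator and denominator of the reduced fraction: 4 = 11^0 · 4 and 2057 = 11^2 · 17. Apply v_p(a/b) = v_p(a) − v_p(b): v_11(4/2057) = 0 − 2 = -2.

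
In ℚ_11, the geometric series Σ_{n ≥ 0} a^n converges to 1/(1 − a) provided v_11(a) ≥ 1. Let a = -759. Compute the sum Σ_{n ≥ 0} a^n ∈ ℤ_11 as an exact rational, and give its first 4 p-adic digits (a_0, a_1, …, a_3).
Σ a^n = 1/(1 − a) = 1/760;  first 4 digits = (1, 8, 2, 9)

v_11(a) = 1 ≥ 1, so the series converges in ℤ_11 to 1/(1 − a) = 1/(1 − (-759)) = 1/760. Expand this rational in ℤ_11: compute digits iteratively via d_i = x_i mod 11, x_{i+1} = (x_i − d_i)/11. The first 4 digits are (1, 8, 2, 9).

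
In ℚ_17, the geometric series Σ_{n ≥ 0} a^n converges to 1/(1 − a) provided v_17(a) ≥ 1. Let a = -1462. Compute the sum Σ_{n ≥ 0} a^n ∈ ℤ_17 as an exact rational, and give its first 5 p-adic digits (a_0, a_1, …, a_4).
Σ a^n = 1/(1 − a) = 1/1463;  first 5 digits = (1, 16, 12, 8, 11)

v_17(a) = 1 ≥ 1, so the series converges in ℤ_17 to 1/(1 − a) = 1/(1 − (-1462)) = 1/1463. Expand this rational in ℤ_17: compute digits iteratively via d_i = x_i mod 17, x_{i+1} = (x_i − d_i)/17. The first 5 digits are (1, 16, 12, 8, 11).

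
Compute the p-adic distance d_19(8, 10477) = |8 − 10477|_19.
d_19(8, 10477) = 1/361

Step 1 — x − y = 8 − 10477 = -10469. Step 2 — v_19(-10469) = 2 (factor: -10469 = −(19^2 · 29); the sign does not affect v_p). Step 3 — |x − y|_19 = 19^{-2} = 1/361.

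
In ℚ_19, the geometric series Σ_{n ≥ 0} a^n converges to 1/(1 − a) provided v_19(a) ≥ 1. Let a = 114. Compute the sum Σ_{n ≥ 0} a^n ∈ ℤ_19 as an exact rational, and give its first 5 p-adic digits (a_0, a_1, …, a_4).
Σ a^n = 1/(1 − a) = -1/113;  first 5 digits = (1, 6, 17, 8, 15)

v_19(a) = 1 ≥ 1, so the series converges in ℤ_19 to 1/(1 − a) = 1/(1 − 114) = -1/113. Expand this rational in ℤ_19: compute digits iteratively via d_i = x_i mod 19, x_{i+1} = (x_i − d_i)/19. The first 5 digits are (1, 6, 17, 8, 15).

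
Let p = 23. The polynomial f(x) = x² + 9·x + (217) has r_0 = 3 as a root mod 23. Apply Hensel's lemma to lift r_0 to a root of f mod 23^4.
r_3 = 255211 (mod 279841)

Hensel: r_{i+1} = r_i − f(r_i)·(f′(r_i))^{-1} mod 23^{i+2}, f′(x) = 2x + 9. Iterate:
  r_0 = 3 (mod 23)
  r_1 = 233 (mod 529)
  r_2 = 11871 (mod 12167)
  r_3 = 255211 (mod 279841)
Final: r = 255211 satisfies f(r) ≡ 0 mod 23^4.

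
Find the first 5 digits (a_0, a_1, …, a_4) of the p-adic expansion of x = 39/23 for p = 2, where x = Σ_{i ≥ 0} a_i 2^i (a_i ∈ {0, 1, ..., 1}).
(a_0, …, a_4) = (1, 0, 0, 0, 1)

v_2(39/23) = 0 (numerator and denominator both coprime to 2), so x ∈ ℤ_2^×. Compute digits iteratively via a_i = x_i mod 2, x_{i+1} = (x_i − a_i)/2, with x_0 = x:
  x_0 = 39/23;  a_0 = 1;  x_1 = (x_0 − 1)/2 = 8/23
  x_1 = 8/23;  a_1 = 0;  x_2 = (x_1 − 0)/2 = 4/23
  x_2 = 4/23;  a_2 = 0;  x_3 = (x_2 − 0)/2 = 2/23
  x_3 = 2/23;  a_3 = 0;  x_4 = (x_3 − 0)/2 = 1/23
  x_4 = 1/23;  a_4 = 1;  x_5 = (x_4 − 1)/2 = -11/23
Digits: (1, 0, 0, 0, 1).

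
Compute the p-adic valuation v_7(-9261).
v_7(-9261) = 3

v_7(n) is the largest exponent k such that 7^k divides n. Factor out: -9261 = -7^3 · 27. (Sign doesn't affect v_p.) So v_7(-9261) = 3.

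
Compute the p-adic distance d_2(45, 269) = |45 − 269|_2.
d_2(45, 269) = 1/32

Step 1 — x − y = 45 − 269 = -224. Step 2 — v_2(-224) = 5 (factor: -224 = −(2^5 · 7); the sign does not affect v_p). Step 3 — |x − y|_2 = 2^{-5} = 1/32.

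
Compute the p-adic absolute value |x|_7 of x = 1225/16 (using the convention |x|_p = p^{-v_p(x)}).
|1225/16|_7 = 1/49

Step 1 — compute v_7(x) by factoring powers of 7 out of the numerator and denominator: v_7(1225/16) = 2. Step 2 — apply |x|_p = p^{-v_p(x)} = 7^{-2} = 1/49.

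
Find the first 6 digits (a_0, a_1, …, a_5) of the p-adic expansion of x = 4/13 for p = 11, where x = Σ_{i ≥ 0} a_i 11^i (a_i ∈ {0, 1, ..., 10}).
(a_0, …, a_5) = (2, 10, 5, 2, 4, 3)

v_11(4/13) = 0 (numerator and denominator both coprime to 11), so x ∈ ℤ_11^×. Compute digits iteratively via a_i = x_i mod 11, x_{i+1} = (x_i − a_i)/11, with x_0 = x:
  x_0 = 4/13;  a_0 = 2;  x_1 = (x_0 − 2)/11 = -2/13
  x_1 = -2/13;  a_1 = 10;  x_2 = (x_1 − 10)/11 = -12/13
  x_2 = -12/13;  a_2 = 5;  x_3 = (x_2 − 5)/11 = -7/13
  x_3 = -7/13;  a_3 = 2;  x_4 = (x_3 − 2)/11 = -3/13
  x_4 = -3/13;  a_4 = 4;  x_5 = (x_4 − 4)/11 = -5/13
  x_5 = -5/13;  a_5 = 3;  x_6 = (x_5 − 3)/11 = -4/13
Digits: (2, 10, 5, 2, 4, 3).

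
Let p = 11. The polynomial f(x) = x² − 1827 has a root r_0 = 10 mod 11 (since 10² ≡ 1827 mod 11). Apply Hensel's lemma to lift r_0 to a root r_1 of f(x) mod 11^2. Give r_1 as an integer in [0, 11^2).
r_1 = 54 (mod 121)

Hensel's recurrence: r_{i+1} = r_i − f(r_i)·(f′(r_i))^{-1} mod 11^{i+2}, with f′(x) = 2x. Iterate:
  r_0 = 10 (mod 11)
  r_1 = 54 (mod 121)
Final: r_1 = 54, and one checks f(r_1) ≡ 0 mod 11^2.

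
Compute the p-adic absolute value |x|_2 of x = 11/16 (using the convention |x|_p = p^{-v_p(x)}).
|11/16|_2 = 16

Step 1 — compute v_2(x) by factoring powers of 2 out of the numerator and denominator: v_2(11/16) = -4. Step 2 — apply |x|_p = p^{-v_p(x)} = 2^{4} = 16.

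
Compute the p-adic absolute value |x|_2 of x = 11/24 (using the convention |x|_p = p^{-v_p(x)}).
|11/24|_2 = 8

Step 1 — compute v_2(x) by factoring powers of 2 out of the numerator and denominator: v_2(11/24) = -3. Step 2 — apply |x|_p = p^{-v_p(x)} = 2^{3} = 8.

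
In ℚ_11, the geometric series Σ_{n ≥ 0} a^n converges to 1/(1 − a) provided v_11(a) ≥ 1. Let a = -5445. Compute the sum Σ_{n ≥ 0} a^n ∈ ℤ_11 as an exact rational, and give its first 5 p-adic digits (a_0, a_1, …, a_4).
Σ a^n = 1/(1 − a) = 1/5446;  first 5 digits = (1, 0, 10, 6, 0)

v_11(a) = 2 ≥ 1, so the series converges in ℤ_11 to 1/(1 − a) = 1/(1 − (-5445)) = 1/5446. Expand this rational in ℤ_11: compute digits iteratively via d_i = x_i mod 11, x_{i+1} = (x_i − d_i)/11. The first 5 digits are (1, 0, 10, 6, 0).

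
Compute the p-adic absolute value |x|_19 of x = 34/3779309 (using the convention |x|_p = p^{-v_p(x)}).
|34/3779309|_19 = 130321

Step 1 — compute v_19(x) by factoring powers of 19 out of the numerator and denominator: v_19(34/3779309) = -4. Step 2 — apply |x|_p = p^{-v_p(x)} = 19^{4} = 130321.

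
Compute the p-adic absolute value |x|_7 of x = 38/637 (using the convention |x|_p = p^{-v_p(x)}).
|38/637|_7 = 49

Step 1 — compute v_7(x) by factoring powers of 7 out of the numerator and denominator: v_7(38/637) = -2. Step 2 — apply |x|_p = p^{-v_p(x)} = 7^{2} = 49.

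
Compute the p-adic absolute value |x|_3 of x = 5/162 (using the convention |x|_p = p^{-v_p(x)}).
|5/162|_3 = 81

Step 1 — compute v_3(x) by factoring powers of 3 out of the numerator and denominator: v_3(5/162) = -4. Step 2 — apply |x|_p = p^{-v_p(x)} = 3^{4} = 81.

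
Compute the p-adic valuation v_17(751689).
v_17(751689) = 4

v_17(n) is the largest exponent k such that 17^k divides n. Factor out: 751689 = 17^4 · 9. (Sign doesn't affect v_p.) So v_17(751689) = 4.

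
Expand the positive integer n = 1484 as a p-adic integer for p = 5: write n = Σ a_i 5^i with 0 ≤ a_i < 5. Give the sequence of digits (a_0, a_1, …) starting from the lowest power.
(a_0, a_1, …) = (4, 1, 4, 1, 2)

Repeated division by 5 gives the digits low-to-high: 1484 = 4 + 1·5^1 + 4·5^2 + 1·5^3 + 2·5^4. Digit sequence: (4, 1, 4, 1, 2).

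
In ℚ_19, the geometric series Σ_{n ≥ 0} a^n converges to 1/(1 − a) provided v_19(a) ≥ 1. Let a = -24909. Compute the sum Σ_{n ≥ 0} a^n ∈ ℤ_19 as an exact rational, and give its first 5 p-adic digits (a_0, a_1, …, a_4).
Σ a^n = 1/(1 − a) = 1/24910;  first 5 digits = (1, 0, 7, 15, 10)

v_19(a) = 2 ≥ 1, so the series converges in ℤ_19 to 1/(1 − a) = 1/(1 − (-24909)) = 1/24910. Expand this rational in ℤ_19: compute digits iteratively via d_i = x_i mod 19, x_{i+1} = (x_i − d_i)/19. The first 5 digits are (1, 0, 7, 15, 10).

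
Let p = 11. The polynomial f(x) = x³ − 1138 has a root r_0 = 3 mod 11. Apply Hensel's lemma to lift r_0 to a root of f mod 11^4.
r_3 = 4920 (mod 14641)

Hensel: r_{i+1} = r_i − f(r_i)/f′(r_i) mod 11^{i+2}, where f′(x) = 3x². Iterate:
  r_0 = 3 (mod 11)
  r_1 = 80 (mod 121)
  r_2 = 927 (mod 1331)
  r_3 = 4920 (mod 14641)
Final: r = 4920 with f(r) ≡ 0 mod 11^4.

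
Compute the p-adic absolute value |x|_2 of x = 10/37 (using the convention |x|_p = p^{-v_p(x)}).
|10/37|_2 = 1/2

Step 1 — compute v_2(x) by factoring powers of 2 out of the numerator and denominator: v_2(10/37) = 1. Step 2 — apply |x|_p = p^{-v_p(x)} = 2^{-1} = 1/2.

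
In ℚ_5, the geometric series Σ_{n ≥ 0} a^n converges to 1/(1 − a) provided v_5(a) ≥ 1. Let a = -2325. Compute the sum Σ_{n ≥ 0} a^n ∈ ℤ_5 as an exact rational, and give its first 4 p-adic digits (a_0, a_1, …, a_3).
Σ a^n = 1/(1 − a) = 1/2326;  first 4 digits = (1, 0, 2, 1)

v_5(a) = 2 ≥ 1, so the series converges in ℤ_5 to 1/(1 − a) = 1/(1 − (-2325)) = 1/2326. Expand this rational in ℤ_5: compute digits iteratively via d_i = x_i mod 5, x_{i+1} = (x_i − d_i)/5. The first 4 digits are (1, 0, 2, 1).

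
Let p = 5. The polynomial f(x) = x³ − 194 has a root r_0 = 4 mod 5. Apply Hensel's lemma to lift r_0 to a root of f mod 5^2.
r_1 = 14 (mod 25)

Hensel: r_{i+1} = r_i − f(r_i)/f′(r_i) mod 5^{i+2}, where f′(x) = 3x². Iterate:
  r_0 = 4 (mod 5)
  r_1 = 14 (mod 25)
Final: r = 14 with f(r) ≡ 0 mod 5^2.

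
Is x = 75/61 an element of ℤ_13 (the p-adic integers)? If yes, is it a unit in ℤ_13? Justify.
x ∈ ℤ_13^× (unit); v_13(x) = 0

ℤ_13 = {x ∈ ℚ_13 : v_13(x) ≥ 0} and ℤ_13^× = {x ∈ ℤ_13 : v_13(x) = 0}. Here v_13(75/61) = v_13(num) − v_13(den) = 0; compare against these criteria.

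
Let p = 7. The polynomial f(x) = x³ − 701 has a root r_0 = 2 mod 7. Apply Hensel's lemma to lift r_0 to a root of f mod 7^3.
r_2 = 268 (mod 343)

Hensel: r_{i+1} = r_i − f(r_i)/f′(r_i) mod 7^{i+2}, where f′(x) = 3x². Iterate:
  r_0 = 2 (mod 7)
  r_1 = 23 (mod 49)
  r_2 = 268 (mod 343)
Final: r = 268 with f(r) ≡ 0 mod 7^3.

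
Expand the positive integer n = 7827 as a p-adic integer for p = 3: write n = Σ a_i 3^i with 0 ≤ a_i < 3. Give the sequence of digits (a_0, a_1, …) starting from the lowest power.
(a_0, a_1, …) = (0, 2, 2, 1, 0, 2, 1, 0, 1)

Repeated division by 3 gives the digits low-to-high: 7827 = 2·3^1 + 2·3^2 + 1·3^3 + 2·3^5 + 1·3^6 + 1·3^8. Digit sequence: (0, 2, 2, 1, 0, 2, 1, 0, 1).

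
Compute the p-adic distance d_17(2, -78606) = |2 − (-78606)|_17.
d_17(2, -78606) = 1/4913

Step 1 — x − y = 2 − (-78606) = 78608. Step 2 — v_17(78608) = 3 (factor: 78608 = (17^3 · 16); the sign does not affect v_p). Step 3 — |x − y|_17 = 17^{-3} = 1/4913.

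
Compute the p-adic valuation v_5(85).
v_5(85) = 1

v_5(n) is the largest exponent k such that 5^k divides n. Factor out: 85 = 5^1 · 17. (Sign doesn't affect v_p.) So v_5(85) = 1.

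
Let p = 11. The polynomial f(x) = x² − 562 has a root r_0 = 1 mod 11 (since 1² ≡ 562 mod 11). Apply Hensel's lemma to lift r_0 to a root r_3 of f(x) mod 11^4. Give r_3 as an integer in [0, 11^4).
r_3 = 8691 (mod 14641)

Hensel's recurrence: r_{i+1} = r_i − f(r_i)·(f′(r_i))^{-1} mod 11^{i+2}, with f′(x) = 2x. Iterate:
  r_0 = 1 (mod 11)
  r_1 = 100 (mod 121)
  r_2 = 705 (mod 1331)
  r_3 = 8691 (mod 14641)
Final: r_3 = 8691, and one checks f(r_3) ≡ 0 mod 11^4.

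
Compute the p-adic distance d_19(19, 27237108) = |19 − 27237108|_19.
d_19(19, 27237108) = 1/2476099

Step 1 — x − y = 19 − 27237108 = -27237089. Step 2 — v_19(-27237089) = 5 (factor: -27237089 = −(19^5 · 11); the sign does not affect v_p). Step 3 — |x − y|_19 = 19^{-5} = 1/2476099.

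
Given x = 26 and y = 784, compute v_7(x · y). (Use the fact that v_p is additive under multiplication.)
v_7(20384) = 2

v_p(x) = 0 (factor: 26 = 7^0 · 26); v_p(y) = 2 (factor: 784 = 7^2 · 16). Additivity: v_p(xy) = v_p(x) + v_p(y) = 0 + 2 = 2. (Direct check: xy = 20384 = 7^2 · (416).)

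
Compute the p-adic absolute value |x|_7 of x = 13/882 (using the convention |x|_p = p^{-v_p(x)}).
|13/882|_7 = 49

Step 1 — compute v_7(x) by factoring powers of 7 out of the numerator and denominator: v_7(13/882) = -2. Step 2 — apply |x|_p = p^{-v_p(x)} = 7^{2} = 49.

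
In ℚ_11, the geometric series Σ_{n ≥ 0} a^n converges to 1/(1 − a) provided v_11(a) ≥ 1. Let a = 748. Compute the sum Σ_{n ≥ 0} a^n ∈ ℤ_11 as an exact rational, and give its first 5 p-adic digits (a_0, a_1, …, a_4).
Σ a^n = 1/(1 − a) = -1/747;  first 5 digits = (1, 2, 10, 10, 5)

v_11(a) = 1 ≥ 1, so the series converges in ℤ_11 to 1/(1 − a) = 1/(1 − 748) = -1/747. Expand this rational in ℤ_11: compute digits iteratively via d_i = x_i mod 11, x_{i+1} = (x_i − d_i)/11. The first 5 digits are (1, 2, 10, 10, 5).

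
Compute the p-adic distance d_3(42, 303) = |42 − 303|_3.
d_3(42, 303) = 1/9

Step 1 — x − y = 42 − 303 = -261. Step 2 — v_3(-261) = 2 (factor: -261 = −(3^2 · 29); the sign does not affect v_p). Step 3 — |x − y|_3 = 3^{-2} = 1/9.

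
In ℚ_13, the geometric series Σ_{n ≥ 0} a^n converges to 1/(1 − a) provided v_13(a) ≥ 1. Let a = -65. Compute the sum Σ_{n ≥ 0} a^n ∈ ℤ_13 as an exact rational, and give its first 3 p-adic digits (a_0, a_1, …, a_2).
Σ a^n = 1/(1 − a) = 1/66;  first 3 digits = (1, 8, 11)

v_13(a) = 1 ≥ 1, so the series converges in ℤ_13 to 1/(1 − a) = 1/(1 − (-65)) = 1/66. Expand this rational in ℤ_13: compute digits iteratively via d_i = x_i mod 13, x_{i+1} = (x_i − d_i)/13. The first 3 digits are (1, 8, 11).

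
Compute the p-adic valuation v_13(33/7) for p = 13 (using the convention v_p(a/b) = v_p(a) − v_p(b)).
v_13(33/7) = 0

Factor powers of 13 from the numerator and denominator of the reduced fraction: 33 = 13^0 · 33 and 7 = 13^0 · 7. Apply v_p(a/b) = v_p(a) − v_p(b): v_13(33/7) = 0 − 0 = 0.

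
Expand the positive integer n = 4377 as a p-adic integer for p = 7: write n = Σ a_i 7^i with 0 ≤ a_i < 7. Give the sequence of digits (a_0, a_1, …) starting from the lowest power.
(a_0, a_1, …) = (2, 2, 5, 5, 1)

Repeated division by 7 gives the digits low-to-high: 4377 = 2 + 2·7^1 + 5·7^2 + 5·7^3 + 1·7^4. Digit sequence: (2, 2, 5, 5, 1).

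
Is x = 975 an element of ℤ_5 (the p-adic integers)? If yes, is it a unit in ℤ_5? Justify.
x ∈ ℤ_5 but not a unit; v_5(x) = 2 > 0

ℤ_5 = {x ∈ ℚ_5 : v_5(x) ≥ 0} and ℤ_5^× = {x ∈ ℤ_5 : v_5(x) = 0}. Here v_5(975) = v_5(num) − v_5(den) = 2; compare against these criteria.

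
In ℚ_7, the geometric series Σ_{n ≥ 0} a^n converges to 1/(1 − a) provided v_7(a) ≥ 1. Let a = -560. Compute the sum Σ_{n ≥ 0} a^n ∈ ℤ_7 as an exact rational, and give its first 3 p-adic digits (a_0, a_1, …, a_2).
Σ a^n = 1/(1 − a) = 1/561;  first 3 digits = (1, 4, 4)

v_7(a) = 1 ≥ 1, so the series converges in ℤ_7 to 1/(1 − a) = 1/(1 − (-560)) = 1/561. Expand this rational in ℤ_7: compute digits iteratively via d_i = x_i mod 7, x_{i+1} = (x_i − d_i)/7. The first 3 digits are (1, 4, 4).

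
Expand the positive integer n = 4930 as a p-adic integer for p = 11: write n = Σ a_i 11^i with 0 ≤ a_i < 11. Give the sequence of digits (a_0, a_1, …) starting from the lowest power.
(a_0, a_1, …) = (2, 8, 7, 3)

Repeated division by 11 gives the digits low-to-high: 4930 = 2 + 8·11^1 + 7·11^2 + 3·11^3. Digit sequence: (2, 8, 7, 3).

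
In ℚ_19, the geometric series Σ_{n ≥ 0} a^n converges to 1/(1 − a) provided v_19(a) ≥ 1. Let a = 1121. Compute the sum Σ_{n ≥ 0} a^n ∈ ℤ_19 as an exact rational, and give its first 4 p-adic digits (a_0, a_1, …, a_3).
Σ a^n = 1/(1 − a) = -1/1120;  first 4 digits = (1, 2, 7, 1)

v_19(a) = 1 ≥ 1, so the series converges in ℤ_19 to 1/(1 − a) = 1/(1 − 1121) = -1/1120. Expand this rational in ℤ_19: compute digits iteratively via d_i = x_i mod 19, x_{i+1} = (x_i − d_i)/19. The first 4 digits are (1, 2, 7, 1).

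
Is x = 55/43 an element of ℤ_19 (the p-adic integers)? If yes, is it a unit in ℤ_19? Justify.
x ∈ ℤ_19^× (unit); v_19(x) = 0

ℤ_19 = {x ∈ ℚ_19 : v_19(x) ≥ 0} and ℤ_19^× = {x ∈ ℤ_19 : v_19(x) = 0}. Here v_19(55/43) = v_19(num) − v_19(den) = 0; compare against these criteria.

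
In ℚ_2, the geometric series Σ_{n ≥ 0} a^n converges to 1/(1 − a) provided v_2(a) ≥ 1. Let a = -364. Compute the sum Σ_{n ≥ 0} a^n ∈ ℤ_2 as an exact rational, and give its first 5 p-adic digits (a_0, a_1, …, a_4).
Σ a^n = 1/(1 − a) = 1/365;  first 5 digits = (1, 0, 1, 0, 0)

v_2(a) = 2 ≥ 1, so the series converges in ℤ_2 to 1/(1 − a) = 1/(1 − (-364)) = 1/365. Expand this rational in ℤ_2: compute digits iteratively via d_i = x_i mod 2, x_{i+1} = (x_i − d_i)/2. The first 5 digits are (1, 0, 1, 0, 0).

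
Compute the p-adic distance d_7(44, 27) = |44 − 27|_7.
d_7(44, 27) = 1

Step 1 — x − y = 44 − 27 = 17. Step 2 — v_7(17) = 0 (factor: 17 = (7^0 · 17); the sign does not affect v_p). Step 3 — |x − y|_7 = 7^{0} = 1.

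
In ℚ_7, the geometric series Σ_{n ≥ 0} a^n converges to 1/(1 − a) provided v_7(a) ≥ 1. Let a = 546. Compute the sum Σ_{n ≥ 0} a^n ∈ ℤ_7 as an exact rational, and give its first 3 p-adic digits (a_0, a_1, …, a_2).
Σ a^n = 1/(1 − a) = -1/545;  first 3 digits = (1, 1, 5)

v_7(a) = 1 ≥ 1, so the series converges in ℤ_7 to 1/(1 − a) = 1/(1 − 546) = -1/545. Expand this rational in ℤ_7: compute digits iteratively via d_i = x_i mod 7, x_{i+1} = (x_i − d_i)/7. The first 3 digits are (1, 1, 5).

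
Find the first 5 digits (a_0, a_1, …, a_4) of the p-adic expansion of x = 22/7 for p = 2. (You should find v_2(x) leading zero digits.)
(a_0, …, a_4) = (0, 1, 0, 1, 1)

v_2(22/7) = 1, so a_0 = ... = a_0 = 0. Factor out: x = 2^1 · u with u = 11/7 a unit in ℤ_2. Expand u iteratively via a_{v+i} = u_i mod 2, u_{i+1} = (u_i − a_{v+i})/2:
  u_0 = 11/7;  a_1 = 1;  u_1 = (u_0 − 1)/2 = 2/7
  u_1 = 2/7;  a_2 = 0;  u_2 = (u_1 − 0)/2 = 1/7
  u_2 = 1/7;  a_3 = 1;  u_3 = (u_2 − 1)/2 = -3/7
  u_3 = -3/7;  a_4 = 1;  u_4 = (u_3 − 1)/2 = -5/7
Digits: (0, 1, 0, 1, 1).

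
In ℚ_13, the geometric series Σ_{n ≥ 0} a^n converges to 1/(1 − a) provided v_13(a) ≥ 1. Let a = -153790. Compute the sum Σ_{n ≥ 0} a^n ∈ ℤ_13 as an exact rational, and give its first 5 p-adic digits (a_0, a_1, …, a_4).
Σ a^n = 1/(1 − a) = 1/153791;  first 5 digits = (1, 0, 0, 8, 7)

v_13(a) = 3 ≥ 1, so the series converges in ℤ_13 to 1/(1 − a) = 1/(1 − (-153790)) = 1/153791. Expand this rational in ℤ_13: compute digits iteratively via d_i = x_i mod 13, x_{i+1} = (x_i − d_i)/13. The first 5 digits are (1, 0, 0, 8, 7).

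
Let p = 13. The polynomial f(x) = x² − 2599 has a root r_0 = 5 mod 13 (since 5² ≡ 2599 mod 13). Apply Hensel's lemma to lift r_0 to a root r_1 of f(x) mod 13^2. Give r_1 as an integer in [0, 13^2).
r_1 = 161 (mod 169)

Hensel's recurrence: r_{i+1} = r_i − f(r_i)·(f′(r_i))^{-1} mod 13^{i+2}, with f′(x) = 2x. Iterate:
  r_0 = 5 (mod 13)
  r_1 = 161 (mod 169)
Final: r_1 = 161, and one checks f(r_1) ≡ 0 mod 13^2.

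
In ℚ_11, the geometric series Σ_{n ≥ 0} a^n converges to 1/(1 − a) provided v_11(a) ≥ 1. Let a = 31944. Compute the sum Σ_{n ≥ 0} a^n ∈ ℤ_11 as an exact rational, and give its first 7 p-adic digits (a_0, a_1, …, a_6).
Σ a^n = 1/(1 − a) = -1/31943;  first 7 digits = (1, 0, 0, 2, 2, 0, 4)

v_11(a) = 3 ≥ 1, so the series converges in ℤ_11 to 1/(1 − a) = 1/(1 − 31944) = -1/31943. Expand this rational in ℤ_11: compute digits iteratively via d_i = x_i mod 11, x_{i+1} = (x_i − d_i)/11. The first 7 digits are (1, 0, 0, 2, 2, 0, 4).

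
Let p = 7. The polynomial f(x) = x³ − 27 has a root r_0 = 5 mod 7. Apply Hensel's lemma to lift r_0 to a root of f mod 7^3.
r_2 = 54 (mod 343)

Hensel: r_{i+1} = r_i − f(r_i)/f′(r_i) mod 7^{i+2}, where f′(x) = 3x². Iterate:
  r_0 = 5 (mod 7)
  r_1 = 5 (mod 49)
  r_2 = 54 (mod 343)
Final: r = 54 with f(r) ≡ 0 mod 7^3.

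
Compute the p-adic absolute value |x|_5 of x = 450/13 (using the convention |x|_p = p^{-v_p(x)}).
|450/13|_5 = 1/25

Step 1 — compute v_5(x) by factoring powers of 5 out of the numerator and denominator: v_5(450/13) = 2. Step 2 — apply |x|_p = p^{-v_p(x)} = 5^{-2} = 1/25.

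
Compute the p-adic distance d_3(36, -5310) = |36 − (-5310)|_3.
d_3(36, -5310) = 1/243

Step 1 — x − y = 36 − (-5310) = 5346. Step 2 — v_3(5346) = 5 (factor: 5346 = (3^5 · 22); the sign does not affect v_p). Step 3 — |x − y|_3 = 3^{-5} = 1/243.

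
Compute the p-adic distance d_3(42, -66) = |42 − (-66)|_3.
d_3(42, -66) = 1/27

Step 1 — x − y = 42 − (-66) = 108. Step 2 — v_3(108) = 3 (factor: 108 = (3^3 · 4); the sign does not affect v_p). Step 3 — |x − y|_3 = 3^{-3} = 1/27.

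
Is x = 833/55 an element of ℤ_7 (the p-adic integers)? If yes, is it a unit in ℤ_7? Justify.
x ∈ ℤ_7 but not a unit; v_7(x) = 2 > 0

ℤ_7 = {x ∈ ℚ_7 : v_7(x) ≥ 0} and ℤ_7^× = {x ∈ ℤ_7 : v_7(x) = 0}. Here v_7(833/55) = v_7(num) − v_7(den) = 2; compare against these criteria.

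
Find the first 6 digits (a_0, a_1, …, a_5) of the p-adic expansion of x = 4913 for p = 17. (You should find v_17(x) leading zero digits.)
(a_0, …, a_5) = (0, 0, 0, 1, 0, 0)

v_17(4913) = 3, so a_0 = ... = a_2 = 0. Factor out: x = 17^3 · u with u = 1 a unit in ℤ_17. Expand u iteratively via a_{v+i} = u_i mod 17, u_{i+1} = (u_i − a_{v+i})/17:
  u_0 = 1;  a_3 = 1;  u_1 = (u_0 − 1)/17 = 0
  u_1 = 0;  a_4 = 0;  u_2 = (u_1 − 0)/17 = 0
  u_2 = 0;  a_5 = 0;  u_3 = (u_2 − 0)/17 = 0
Digits: (0, 0, 0, 1, 0, 0).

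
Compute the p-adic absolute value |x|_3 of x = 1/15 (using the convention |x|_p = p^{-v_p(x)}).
|1/15|_3 = 3

Step 1 — compute v_3(x) by factoring powers of 3 out of the numerator and denominator: v_3(1/15) = -1. Step 2 — apply |x|_p = p^{-v_p(x)} = 3^{1} = 3.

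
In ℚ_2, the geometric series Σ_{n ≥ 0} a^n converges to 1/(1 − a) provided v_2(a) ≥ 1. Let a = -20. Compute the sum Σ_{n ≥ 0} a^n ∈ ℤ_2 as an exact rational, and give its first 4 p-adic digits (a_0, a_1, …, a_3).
Σ a^n = 1/(1 − a) = 1/21;  first 4 digits = (1, 0, 1, 1)

v_2(a) = 2 ≥ 1, so the series converges in ℤ_2 to 1/(1 − a) = 1/(1 − (-20)) = 1/21. Expand this rational in ℤ_2: compute digits iteratively via d_i = x_i mod 2, x_{i+1} = (x_i − d_i)/2. The first 4 digits are (1, 0, 1, 1).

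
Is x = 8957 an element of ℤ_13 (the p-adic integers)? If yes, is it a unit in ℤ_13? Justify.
x ∈ ℤ_13 but not a unit; v_13(x) = 2 > 0

ℤ_13 = {x ∈ ℚ_13 : v_13(x) ≥ 0} and ℤ_13^× = {x ∈ ℤ_13 : v_13(x) = 0}. Here v_13(8957) = v_13(num) − v_13(den) = 2; compare against these criteria.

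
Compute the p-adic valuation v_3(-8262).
v_3(-8262) = 5

v_3(n) is the largest exponent k such that 3^k divides n. Factor out: -8262 = -3^5 · 34. (Sign doesn't affect v_p.) So v_3(-8262) = 5.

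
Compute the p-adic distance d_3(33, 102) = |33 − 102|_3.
d_3(33, 102) = 1/3

Step 1 — x − y = 33 − 102 = -69. Step 2 — v_3(-69) = 1 (factor: -69 = −(3^1 · 23); the sign does not affect v_p). Step 3 — |x − y|_3 = 3^{-1} = 1/3.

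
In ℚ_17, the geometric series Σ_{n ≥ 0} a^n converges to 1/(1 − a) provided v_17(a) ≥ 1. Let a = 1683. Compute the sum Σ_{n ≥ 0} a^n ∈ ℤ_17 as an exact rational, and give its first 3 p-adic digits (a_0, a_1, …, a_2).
Σ a^n = 1/(1 − a) = -1/1682;  first 3 digits = (1, 14, 14)

v_17(a) = 1 ≥ 1, so the series converges in ℤ_17 to 1/(1 − a) = 1/(1 − 1683) = -1/1682. Expand this rational in ℤ_17: compute digits iteratively via d_i = x_i mod 17, x_{i+1} = (x_i − d_i)/17. The first 3 digits are (1, 14, 14).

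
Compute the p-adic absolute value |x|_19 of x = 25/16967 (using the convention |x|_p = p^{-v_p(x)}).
|25/16967|_19 = 361

Step 1 — compute v_19(x) by factoring powers of 19 out of the numerator and denominator: v_19(25/16967) = -2. Step 2 — apply |x|_p = p^{-v_p(x)} = 19^{2} = 361.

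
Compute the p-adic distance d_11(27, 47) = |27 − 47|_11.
d_11(27, 47) = 1

Step 1 — x − y = 27 − 47 = -20. Step 2 — v_11(-20) = 0 (factor: -20 = −(11^0 · 20); the sign does not affect v_p). Step 3 — |x − y|_11 = 11^{0} = 1.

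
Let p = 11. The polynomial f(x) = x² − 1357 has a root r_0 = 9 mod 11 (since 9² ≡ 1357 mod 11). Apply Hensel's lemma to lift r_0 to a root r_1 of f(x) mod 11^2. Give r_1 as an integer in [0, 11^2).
r_1 = 53 (mod 121)

Hensel's recurrence: r_{i+1} = r_i − f(r_i)·(f′(r_i))^{-1} mod 11^{i+2}, with f′(x) = 2x. Iterate:
  r_0 = 9 (mod 11)
  r_1 = 53 (mod 121)
Final: r_1 = 53, and one checks f(r_1) ≡ 0 mod 11^2.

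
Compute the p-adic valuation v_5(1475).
v_5(1475) = 2

v_5(n) is the largest exponent k such that 5^k divides n. Factor out: 1475 = 5^2 · 59. (Sign doesn't affect v_p.) So v_5(1475) = 2.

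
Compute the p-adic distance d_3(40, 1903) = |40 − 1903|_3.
d_3(40, 1903) = 1/81

Step 1 — x − y = 40 − 1903 = -1863. Step 2 — v_3(-1863) = 4 (factor: -1863 = −(3^4 · 23); the sign does not affect v_p). Step 3 — |x − y|_3 = 3^{-4} = 1/81.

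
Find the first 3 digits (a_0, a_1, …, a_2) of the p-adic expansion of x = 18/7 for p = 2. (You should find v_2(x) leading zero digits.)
(a_0, …, a_2) = (0, 1, 1)

v_2(18/7) = 1, so a_0 = ... = a_0 = 0. Factor out: x = 2^1 · u with u = 9/7 a unit in ℤ_2. Expand u iteratively via a_{v+i} = u_i mod 2, u_{i+1} = (u_i − a_{v+i})/2:
  u_0 = 9/7;  a_1 = 1;  u_1 = (u_0 − 1)/2 = 1/7
  u_1 = 1/7;  a_2 = 1;  u_2 = (u_1 − 1)/2 = -3/7
Digits: (0, 1, 1).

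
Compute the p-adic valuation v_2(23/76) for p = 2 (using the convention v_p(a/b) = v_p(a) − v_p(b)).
v_2(23/76) = -2

Factor powers of 2 from the numerator and denominator of the reduced fraction: 23 = 2^0 · 23 and 76 = 2^2 · 19. Apply v_p(a/b) = v_p(a) − v_p(b): v_2(23/76) = 0 − 2 = -2.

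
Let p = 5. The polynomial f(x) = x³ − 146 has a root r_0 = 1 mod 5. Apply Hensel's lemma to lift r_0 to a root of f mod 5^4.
r_3 = 491 (mod 625)

Hensel: r_{i+1} = r_i − f(r_i)/f′(r_i) mod 5^{i+2}, where f′(x) = 3x². Iterate:
  r_0 = 1 (mod 5)
  r_1 = 16 (mod 25)
  r_2 = 116 (mod 125)
  r_3 = 491 (mod 625)
Final: r = 491 with f(r) ≡ 0 mod 5^4.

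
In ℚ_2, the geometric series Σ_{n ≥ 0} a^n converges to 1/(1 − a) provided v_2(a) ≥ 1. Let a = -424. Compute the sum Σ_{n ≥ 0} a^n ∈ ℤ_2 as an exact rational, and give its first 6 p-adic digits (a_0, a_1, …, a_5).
Σ a^n = 1/(1 − a) = 1/425;  first 6 digits = (1, 0, 0, 1, 1, 0)

v_2(a) = 3 ≥ 1, so the series converges in ℤ_2 to 1/(1 − a) = 1/(1 − (-424)) = 1/425. Expand this rational in ℤ_2: compute digits iteratively via d_i = x_i mod 2, x_{i+1} = (x_i − d_i)/2. The first 6 digits are (1, 0, 0, 1, 1, 0).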